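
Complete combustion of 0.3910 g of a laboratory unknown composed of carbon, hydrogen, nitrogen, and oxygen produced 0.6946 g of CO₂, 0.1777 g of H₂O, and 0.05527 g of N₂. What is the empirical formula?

mol C = 0.6946 g CO₂ ÷ 44.009 g/mol = 0.015783 mol
mol H = 2 × 0.1777 g H₂O ÷ 18.015 g/mol = 0.019728 mol
mol N = 2 × 0.05527 g N₂ ÷ 28.014 g/mol = 0.0039459 mol
mass O = 0.3910 − (0.18957 + 0.019886 + 0.055270) = 0.12627 g → mol O = 0.12627 ÷ 15.999 = 0.0078926 mol
Divide by the smallest (0.0039459 mol): C 4.000, H 5.000, N 1.000, O 2.000

C4H5NO2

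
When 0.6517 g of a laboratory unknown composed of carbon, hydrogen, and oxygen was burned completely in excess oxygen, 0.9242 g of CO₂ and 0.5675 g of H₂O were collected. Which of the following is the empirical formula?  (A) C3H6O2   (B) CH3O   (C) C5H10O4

(B) CH3O

mol C = 0.9242 g CO₂ ÷ 44.009 g/mol = 0.021000 mol
mol H = 2 × 0.5675 g H₂O ÷ 18.015 g/mol = 0.063003 mol
mass O = 0.6517 − (0.25223 + 0.063507) = 0.33596 g → mol O = 0.33596 ÷ 15.999 = 0.020999 mol
Divide by the smallest (0.020999 mol): C 1.000, H 3.000, O 1.000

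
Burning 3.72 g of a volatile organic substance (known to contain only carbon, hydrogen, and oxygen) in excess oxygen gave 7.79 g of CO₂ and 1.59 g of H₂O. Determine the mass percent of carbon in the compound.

mol C = 7.79 g CO₂ ÷ 44.009 g/mol = 0.1770 mol
mol H = 2 × 1.59 g H₂O ÷ 18.015 g/mol = 0.1765 mol
mass O = 3.72 − (2.126 + 0.1779) = 1.416 g → mol O = 1.416 ÷ 15.999 = 0.08851 mol
mass % C = 2.126 g ÷ 3.72 g × 100%

57.2%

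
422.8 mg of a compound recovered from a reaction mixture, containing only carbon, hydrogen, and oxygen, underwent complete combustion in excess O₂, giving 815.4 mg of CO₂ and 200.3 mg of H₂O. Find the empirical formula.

mol C = 0.8154 g CO₂ ÷ 44.009 g/mol = 0.018528 mol
mol H = 2 × 0.2003 g H₂O ÷ 18.015 g/mol = 0.022237 mol
mass O = 0.4228 − (0.22254 + 0.022415) = 0.17784 g → mol O = 0.17784 ÷ 15.999 = 0.011116 mol
Divide by the smallest (0.011116 mol): C 1.667, H 2.000, O 1.000
Multiplying each by 3 gives whole numbers: C 5.00, H 6.00, O 3.00

C5H6O3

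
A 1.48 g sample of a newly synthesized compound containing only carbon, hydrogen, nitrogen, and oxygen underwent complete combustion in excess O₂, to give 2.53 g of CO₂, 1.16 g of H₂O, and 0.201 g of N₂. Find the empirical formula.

mol C = 2.53 g CO₂ ÷ 44.009 g/mol = 0.05749 mol
mol H = 2 × 1.16 g H₂O ÷ 18.015 g/mol = 0.1288 mol
mol N = 2 × 0.201 g N₂ ÷ 28.014 g/mol = 0.01435 mol
mass O = 1.48 − (0.6905 + 0.1298 + 0.2010) = 0.4587 g → mol O = 0.4587 ÷ 15.999 = 0.02867 mol
Divide by the smallest (0.01435 mol): C 4.006, H 8.974, N 1.000, O 1.998

C4H9NO2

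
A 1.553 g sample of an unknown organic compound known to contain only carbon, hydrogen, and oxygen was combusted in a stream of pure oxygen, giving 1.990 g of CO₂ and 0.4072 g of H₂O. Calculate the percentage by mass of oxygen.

mol C = 1.990 g CO₂ ÷ 44.009 g/mol = 0.045218 mol
mol H = 2 × 0.4072 g H₂O ÷ 18.015 g/mol = 0.045207 mol
mass O = 1.553 − (0.54311 + 0.045568) = 0.96432 g → mol O = 0.96432 ÷ 15.999 = 0.060274 mol
mass % O = 0.96432 g ÷ 1.553 g × 100%

62.09%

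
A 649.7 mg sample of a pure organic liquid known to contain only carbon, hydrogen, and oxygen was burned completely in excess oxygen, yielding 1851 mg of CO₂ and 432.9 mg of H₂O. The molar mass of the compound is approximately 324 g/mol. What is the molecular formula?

mol C = 1.851 g CO₂ ÷ 44.009 g/mol = 0.042060 mol
mol H = 2 × 0.4329 g H₂O ÷ 18.015 g/mol = 0.048060 mol
mass O = 0.6497 − (0.50518 + 0.048444) = 0.096078 g → mol O = 0.096078 ÷ 15.999 = 0.0060052 mol
Divide by the smallest (0.0060052 mol): C 7.004, H 8.003, O 1.000
Empirical formula: C7H8O
Empirical-formula mass = 108.14 g/mol; 324 ÷ 108.14 ≈ 3, so the molecular formula is C21H24O3.

C21H24O3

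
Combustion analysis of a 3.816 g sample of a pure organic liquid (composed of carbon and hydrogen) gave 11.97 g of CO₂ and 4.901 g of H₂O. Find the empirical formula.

mol C = 11.97 g CO₂ ÷ 44.009 g/mol = 0.27199 mol
mol H = 2 × 4.901 g H₂O ÷ 18.015 g/mol = 0.54410 mol
Divide by the smallest (0.27199 mol): C 1.000, H 2.000

CH2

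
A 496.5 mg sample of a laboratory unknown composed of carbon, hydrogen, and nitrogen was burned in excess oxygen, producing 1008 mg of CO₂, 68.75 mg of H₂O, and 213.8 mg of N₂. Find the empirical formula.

C3HN2

mol C = 1.008 g CO₂ ÷ 44.009 g/mol = 0.022904 mol
mol H = 2 × 0.06875 g H₂O ÷ 18.015 g/mol = 0.0076325 mol
mol N = 2 × 0.2138 g N₂ ÷ 28.014 g/mol = 0.015264 mol
Divide by the smallest (0.0076325 mol): C 3.001, H 1.000, N 2.000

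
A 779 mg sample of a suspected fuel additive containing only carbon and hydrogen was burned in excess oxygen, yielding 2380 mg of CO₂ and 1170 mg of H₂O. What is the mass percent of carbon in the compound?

mol C = 2.38 g CO₂ ÷ 44.009 g/mol = 0.05408 mol
mol H = 2 × 1.17 g H₂O ÷ 18.015 g/mol = 0.1299 mol
mass % C = 0.6496 g ÷ 0.779 g × 100%

83.4%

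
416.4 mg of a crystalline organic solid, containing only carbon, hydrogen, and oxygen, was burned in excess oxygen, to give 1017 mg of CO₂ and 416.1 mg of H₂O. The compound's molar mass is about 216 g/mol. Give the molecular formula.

mol C = 1.017 g CO₂ ÷ 44.009 g/mol = 0.023109 mol
mol H = 2 × 0.4161 g H₂O ÷ 18.015 g/mol = 0.046195 mol
mass O = 0.4164 − (0.27756 + 0.046564) = 0.092274 g → mol O = 0.092274 ÷ 15.999 = 0.0057675 mol
Divide by the smallest (0.0057675 mol): C 4.007, H 8.009, O 1.000
Empirical formula: C4H8O
Empirical-formula mass = 72.11 g/mol; 216 ÷ 72.11 ≈ 3, so the molecular formula is C12H24O3.

C12H24O3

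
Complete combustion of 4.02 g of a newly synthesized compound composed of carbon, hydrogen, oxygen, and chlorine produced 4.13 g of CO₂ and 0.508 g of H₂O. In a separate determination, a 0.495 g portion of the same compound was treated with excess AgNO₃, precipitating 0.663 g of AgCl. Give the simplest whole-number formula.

mol C = 4.13 g CO₂ ÷ 44.009 g/mol = 0.09384 mol
mol H = 2 × 0.508 g H₂O ÷ 18.015 g/mol = 0.05640 mol
From the AgCl data: mol Cl per gram of compound = (0.663 ÷ 143.318) ÷ 0.495 = 0.009346 mol/g, so in the 4.02 g combustion sample mol Cl = 0.03757 mol
mass O = 4.02 − (1.127 + 0.05685 + 1.332) = 1.504 g → mol O = 1.504 ÷ 15.999 = 0.09402 mol
Divide by the smallest (0.03757 mol): C 2.498, H 1.501, Cl 1.000, O 2.502
Multiplying each by 2 gives whole numbers: C 5.00, H 3.00, Cl 2.00, O 5.00

C5H3Cl2O5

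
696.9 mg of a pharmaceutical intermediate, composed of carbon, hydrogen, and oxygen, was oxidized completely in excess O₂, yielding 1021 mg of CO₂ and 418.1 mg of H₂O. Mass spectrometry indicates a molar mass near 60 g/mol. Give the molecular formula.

mol C = 1.021 g CO₂ ÷ 44.009 g/mol = 0.023200 mol
mol H = 2 × 0.4181 g H₂O ÷ 18.015 g/mol = 0.046417 mol
mass O = 0.6969 − (0.27865 + 0.046788) = 0.37146 g → mol O = 0.37146 ÷ 15.999 = 0.023218 mol
Divide by the smallest (0.023200 mol): C 1.000, H 2.001, O 1.001
Empirical formula: CH2O
Empirical-formula mass = 30.03 g/mol; 60 ÷ 30.03 ≈ 2, so the molecular formula is C2H4O2.

C2H4O2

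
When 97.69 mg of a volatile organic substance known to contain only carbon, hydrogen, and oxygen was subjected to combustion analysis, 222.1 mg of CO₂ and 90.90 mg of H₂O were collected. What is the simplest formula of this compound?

mol C = 0.2221 g CO₂ ÷ 44.009 g/mol = 0.0050467 mol
mol H = 2 × 0.09090 g H₂O ÷ 18.015 g/mol = 0.010092 mol
mass O = 0.09769 − (0.060616 + 0.010172) = 0.026902 g → mol O = 0.026902 ÷ 15.999 = 0.0016815 mol
Divide by the smallest (0.0016815 mol): C 3.001, H 6.002, O 1.000

C3H6O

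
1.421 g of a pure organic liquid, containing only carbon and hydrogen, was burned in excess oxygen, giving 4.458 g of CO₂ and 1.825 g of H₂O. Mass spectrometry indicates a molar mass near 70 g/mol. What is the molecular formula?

C5H10

mol C = 4.458 g CO₂ ÷ 44.009 g/mol = 0.10130 mol
mol H = 2 × 1.825 g H₂O ÷ 18.015 g/mol = 0.20261 mol
Divide by the smallest (0.10130 mol): C 1.000, H 2.000
Empirical formula: CH2
Empirical-formula mass = 14.03 g/mol; 70 ÷ 14.03 ≈ 5, so the molecular formula is C5H10.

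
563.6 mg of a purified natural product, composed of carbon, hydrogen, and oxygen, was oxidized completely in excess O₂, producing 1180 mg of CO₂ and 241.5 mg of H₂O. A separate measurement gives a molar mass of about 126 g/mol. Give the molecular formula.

mol C = 1.180 g CO₂ ÷ 44.009 g/mol = 0.026813 mol
mol H = 2 × 0.2415 g H₂O ÷ 18.015 g/mol = 0.026811 mol
mass O = 0.5636 − (0.32205 + 0.027025) = 0.21453 g → mol O = 0.21453 ÷ 15.999 = 0.013409 mol
Divide by the smallest (0.013409 mol): C 2.000, H 2.000, O 1.000
Empirical formula: C2H2O
Empirical-formula mass = 42.04 g/mol; 126 ÷ 42.04 ≈ 3, so the molecular formula is C6H6O3.

C6H6O3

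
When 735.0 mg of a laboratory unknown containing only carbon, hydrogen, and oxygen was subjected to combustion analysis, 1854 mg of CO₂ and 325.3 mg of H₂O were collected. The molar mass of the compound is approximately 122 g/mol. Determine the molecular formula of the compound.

C7H6O2

mol C = 1.854 g CO₂ ÷ 44.009 g/mol = 0.042128 mol
mol H = 2 × 0.3253 g H₂O ÷ 18.015 g/mol = 0.036114 mol
mass O = 0.7350 − (0.50600 + 0.036403) = 0.19260 g → mol O = 0.19260 ÷ 15.999 = 0.012038 mol
Divide by the smallest (0.012038 mol): C 3.499, H 3.000, O 1.000
Multiplying each by 2 gives whole numbers: C 7.00, H 6.00, O 2.00
Empirical formula: C7H6O2
Empirical-formula mass = 122.12 g/mol; 122 ÷ 122.12 ≈ 1, so the molecular formula is C7H6O2.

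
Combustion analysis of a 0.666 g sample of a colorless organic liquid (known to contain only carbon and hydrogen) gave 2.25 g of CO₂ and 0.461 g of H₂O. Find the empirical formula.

mol C = 2.25 g CO₂ ÷ 44.009 g/mol = 0.05113 mol
mol H = 2 × 0.461 g H₂O ÷ 18.015 g/mol = 0.05118 mol
Divide by the smallest (0.05113 mol): C 1.000, H 1.001

CH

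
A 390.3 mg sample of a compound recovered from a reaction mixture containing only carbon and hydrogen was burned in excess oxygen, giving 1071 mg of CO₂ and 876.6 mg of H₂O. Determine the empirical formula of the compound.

CH4

mol C = 1.071 g CO₂ ÷ 44.009 g/mol = 0.024336 mol
mol H = 2 × 0.8766 g H₂O ÷ 18.015 g/mol = 0.097319 mol
Divide by the smallest (0.024336 mol): C 1.000, H 3.999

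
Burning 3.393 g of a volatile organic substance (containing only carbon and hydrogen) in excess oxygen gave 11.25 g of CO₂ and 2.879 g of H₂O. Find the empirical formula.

mol C = 11.25 g CO₂ ÷ 44.009 g/mol = 0.25563 mol
mol H = 2 × 2.879 g H₂O ÷ 18.015 g/mol = 0.31962 mol
Divide by the smallest (0.25563 mol): C 1.000, H 1.250
Multiplying each by 4 gives whole numbers: C 4.00, H 5.00

C4H5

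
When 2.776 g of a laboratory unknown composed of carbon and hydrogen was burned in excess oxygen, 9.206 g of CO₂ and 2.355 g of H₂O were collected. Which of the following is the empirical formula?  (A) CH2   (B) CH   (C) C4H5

(C) C4H5

mol C = 9.206 g CO₂ ÷ 44.009 g/mol = 0.20918 mol
mol H = 2 × 2.355 g H₂O ÷ 18.015 g/mol = 0.26145 mol
Divide by the smallest (0.20918 mol): C 1.000, H 1.250
Multiplying each by 4 gives whole numbers: C 4.00, H 5.00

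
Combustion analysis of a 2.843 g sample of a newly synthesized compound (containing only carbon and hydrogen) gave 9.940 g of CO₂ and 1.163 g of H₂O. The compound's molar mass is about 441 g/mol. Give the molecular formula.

C35H20

mol C = 9.940 g CO₂ ÷ 44.009 g/mol = 0.22586 mol
mol H = 2 × 1.163 g H₂O ÷ 18.015 g/mol = 0.12911 mol
Divide by the smallest (0.12911 mol): C 1.749, H 1.000
Multiplying each by 4 gives whole numbers: C 7.00, H 4.00
Empirical formula: C7H4
Empirical-formula mass = 88.11 g/mol; 441 ÷ 88.11 ≈ 5, so the molecular formula is C35H20.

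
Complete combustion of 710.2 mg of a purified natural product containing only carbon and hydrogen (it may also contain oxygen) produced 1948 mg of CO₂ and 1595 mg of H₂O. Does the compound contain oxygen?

no

mol C = 1.948 g CO₂ ÷ 44.009 g/mol = 0.044264 mol
mol H = 2 × 1.595 g H₂O ÷ 18.015 g/mol = 0.17707 mol
C and H together account for 0.71014 g — essentially the entire 0.7102 g sample — so the compound contains no oxygen.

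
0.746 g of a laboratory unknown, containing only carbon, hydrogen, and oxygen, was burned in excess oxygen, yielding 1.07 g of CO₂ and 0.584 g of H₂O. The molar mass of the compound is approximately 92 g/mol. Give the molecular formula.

mol C = 1.07 g CO₂ ÷ 44.009 g/mol = 0.02431 mol
mol H = 2 × 0.584 g H₂O ÷ 18.015 g/mol = 0.06483 mol
mass O = 0.746 − (0.2920 + 0.06535) = 0.3886 g → mol O = 0.3886 ÷ 15.999 = 0.02429 mol
Divide by the smallest (0.02429 mol): C 1.001, H 2.669, O 1.000
Multiplying each by 3 gives whole numbers: C 3.00, H 8.01, O 3.00
Empirical formula: C3H8O3
Empirical-formula mass = 92.09 g/mol; 92 ÷ 92.09 ≈ 1, so the molecular formula is C3H8O3.

C3H8O3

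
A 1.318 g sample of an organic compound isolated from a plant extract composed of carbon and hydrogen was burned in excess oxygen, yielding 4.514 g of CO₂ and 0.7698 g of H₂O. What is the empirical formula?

C6H5

mol C = 4.514 g CO₂ ÷ 44.009 g/mol = 0.10257 mol
mol H = 2 × 0.7698 g H₂O ÷ 18.015 g/mol = 0.085462 mol
Divide by the smallest (0.085462 mol): C 1.200, H 1.000
Multiplying each by 5 gives whole numbers: C 6.00, H 5.00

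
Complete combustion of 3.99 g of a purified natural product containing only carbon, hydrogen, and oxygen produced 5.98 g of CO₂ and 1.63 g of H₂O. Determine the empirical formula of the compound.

mol C = 5.98 g CO₂ ÷ 44.009 g/mol = 0.1359 mol
mol H = 2 × 1.63 g H₂O ÷ 18.015 g/mol = 0.1810 mol
mass O = 3.99 − (1.632 + 0.1824) = 2.176 g → mol O = 2.176 ÷ 15.999 = 0.1360 mol
Divide by the smallest (0.1359 mol): C 1.000, H 1.332, O 1.001
Multiplying each by 3 gives whole numbers: C 3.00, H 4.00, O 3.00

C3H4O3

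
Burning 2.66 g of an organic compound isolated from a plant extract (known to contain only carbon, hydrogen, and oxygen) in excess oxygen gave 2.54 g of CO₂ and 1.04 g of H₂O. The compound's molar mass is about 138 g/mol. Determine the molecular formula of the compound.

mol C = 2.54 g CO₂ ÷ 44.009 g/mol = 0.05772 mol
mol H = 2 × 1.04 g H₂O ÷ 18.015 g/mol = 0.1155 mol
mass O = 2.66 − (0.6932 + 0.1164) = 1.850 g → mol O = 1.850 ÷ 15.999 = 0.1157 mol
Divide by the smallest (0.05772 mol): C 1.000, H 2.000, O 2.004
Empirical formula: CH2O2
Empirical-formula mass = 46.02 g/mol; 138 ÷ 46.02 ≈ 3, so the molecular formula is C3H6O6.

C3H6O6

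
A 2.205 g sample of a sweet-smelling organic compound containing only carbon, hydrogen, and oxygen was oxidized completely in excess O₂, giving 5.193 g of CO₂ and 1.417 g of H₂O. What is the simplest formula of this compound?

C3H4O

mol C = 5.193 g CO₂ ÷ 44.009 g/mol = 0.11800 mol
mol H = 2 × 1.417 g H₂O ÷ 18.015 g/mol = 0.15731 mol
mass O = 2.205 − (1.4173 + 0.15857) = 0.62915 g → mol O = 0.62915 ÷ 15.999 = 0.039324 mol
Divide by the smallest (0.039324 mol): C 3.001, H 4.000, O 1.000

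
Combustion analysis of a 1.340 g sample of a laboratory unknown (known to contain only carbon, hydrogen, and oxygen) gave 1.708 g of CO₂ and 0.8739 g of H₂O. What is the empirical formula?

mol C = 1.708 g CO₂ ÷ 44.009 g/mol = 0.038810 mol
mol H = 2 × 0.8739 g H₂O ÷ 18.015 g/mol = 0.097019 mol
mass O = 1.340 − (0.46615 + 0.097795) = 0.77605 g → mol O = 0.77605 ÷ 15.999 = 0.048506 mol
Divide by the smallest (0.038810 mol): C 1.000, H 2.500, O 1.250
Multiplying each by 4 gives whole numbers: C 4.00, H 10.00, O 5.00

C4H10O5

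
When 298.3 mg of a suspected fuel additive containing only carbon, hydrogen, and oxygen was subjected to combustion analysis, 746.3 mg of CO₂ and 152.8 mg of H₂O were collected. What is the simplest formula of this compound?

C7H7O2

mol C = 0.7463 g CO₂ ÷ 44.009 g/mol = 0.016958 mol
mol H = 2 × 0.1528 g H₂O ÷ 18.015 g/mol = 0.016964 mol
mass O = 0.2983 − (0.20368 + 0.017099) = 0.077519 g → mol O = 0.077519 ÷ 15.999 = 0.0048453 mol
Divide by the smallest (0.0048453 mol): C 3.500, H 3.501, O 1.000
Multiplying each by 2 gives whole numbers: C 7.00, H 7.00, O 2.00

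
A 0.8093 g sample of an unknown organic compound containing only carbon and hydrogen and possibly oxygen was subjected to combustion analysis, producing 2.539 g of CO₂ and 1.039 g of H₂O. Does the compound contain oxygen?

mol C = 2.539 g CO₂ ÷ 44.009 g/mol = 0.057693 mol
mol H = 2 × 1.039 g H₂O ÷ 18.015 g/mol = 0.11535 mol
C and H together account for 0.80922 g — essentially the entire 0.8093 g sample — so the compound contains no oxygen.

no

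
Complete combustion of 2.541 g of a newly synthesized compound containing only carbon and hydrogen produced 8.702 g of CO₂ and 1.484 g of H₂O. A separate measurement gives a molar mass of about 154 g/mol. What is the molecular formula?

C12H10

mol C = 8.702 g CO₂ ÷ 44.009 g/mol = 0.19773 mol
mol H = 2 × 1.484 g H₂O ÷ 18.015 g/mol = 0.16475 mol
Divide by the smallest (0.16475 mol): C 1.200, H 1.000
Multiplying each by 5 gives whole numbers: C 6.00, H 5.00
Empirical formula: C6H5
Empirical-formula mass = 77.11 g/mol; 154 ÷ 77.11 ≈ 2, so the molecular formula is C12H10.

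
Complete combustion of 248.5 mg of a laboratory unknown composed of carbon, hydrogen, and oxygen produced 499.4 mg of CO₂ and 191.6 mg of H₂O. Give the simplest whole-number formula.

mol C = 0.4994 g CO₂ ÷ 44.009 g/mol = 0.011348 mol
mol H = 2 × 0.1916 g H₂O ÷ 18.015 g/mol = 0.021271 mol
mass O = 0.2485 − (0.13630 + 0.021441) = 0.090762 g → mol O = 0.090762 ÷ 15.999 = 0.0056730 mol
Divide by the smallest (0.0056730 mol): C 2.000, H 3.750, O 1.000
Multiplying each by 4 gives whole numbers: C 8.00, H 15.00, O 4.00

C8H15O4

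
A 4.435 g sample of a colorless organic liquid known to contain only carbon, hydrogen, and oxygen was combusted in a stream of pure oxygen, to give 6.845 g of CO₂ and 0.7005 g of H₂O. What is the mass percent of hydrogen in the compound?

mol C = 6.845 g CO₂ ÷ 44.009 g/mol = 0.15554 mol
mol H = 2 × 0.7005 g H₂O ÷ 18.015 g/mol = 0.077769 mol
mass O = 4.435 − (1.8681 + 0.078391) = 2.4885 g → mol O = 2.4885 ÷ 15.999 = 0.15554 mol
mass % H = 0.078391 g ÷ 4.435 g × 100%

1.77%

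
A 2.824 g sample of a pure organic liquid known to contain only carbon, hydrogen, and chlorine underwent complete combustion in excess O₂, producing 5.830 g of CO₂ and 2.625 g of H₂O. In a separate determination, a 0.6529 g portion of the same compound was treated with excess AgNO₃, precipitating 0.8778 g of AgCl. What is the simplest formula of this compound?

C5H11Cl

mol C = 5.830 g CO₂ ÷ 44.009 g/mol = 0.13247 mol
mol H = 2 × 2.625 g H₂O ÷ 18.015 g/mol = 0.29142 mol
From the AgCl data: mol Cl per gram of compound = (0.8778 ÷ 143.318) ÷ 0.6529 = 0.0093810 mol/g, so in the 2.824 g combustion sample mol Cl = 0.026492 mol
Divide by the smallest (0.026492 mol): C 5.001, H 11.000, Cl 1.000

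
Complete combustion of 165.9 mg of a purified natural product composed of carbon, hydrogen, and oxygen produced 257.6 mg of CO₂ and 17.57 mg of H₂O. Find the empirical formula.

mol C = 0.2576 g CO₂ ÷ 44.009 g/mol = 0.0058533 mol
mol H = 2 × 0.01757 g H₂O ÷ 18.015 g/mol = 0.0019506 mol
mass O = 0.1659 − (0.070305 + 0.0019662) = 0.093629 g → mol O = 0.093629 ÷ 15.999 = 0.0058522 mol
Divide by the smallest (0.0019506 mol): C 3.001, H 1.000, O 3.000

C3HO3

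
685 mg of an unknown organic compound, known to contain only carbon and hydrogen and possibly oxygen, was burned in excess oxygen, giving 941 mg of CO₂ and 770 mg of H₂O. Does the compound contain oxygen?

mol C = 0.941 g CO₂ ÷ 44.009 g/mol = 0.02138 mol
mol H = 2 × 0.770 g H₂O ÷ 18.015 g/mol = 0.08548 mol
C and H account for only 0.3430 g of the 0.685 g sample; the remaining 0.3420 g must be oxygen.

yes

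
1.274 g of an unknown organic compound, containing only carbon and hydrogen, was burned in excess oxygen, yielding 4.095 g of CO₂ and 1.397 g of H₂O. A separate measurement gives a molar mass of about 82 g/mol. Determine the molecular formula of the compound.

C6H10

mol C = 4.095 g CO₂ ÷ 44.009 g/mol = 0.093049 mol
mol H = 2 × 1.397 g H₂O ÷ 18.015 g/mol = 0.15509 mol
Divide by the smallest (0.093049 mol): C 1.000, H 1.667
Multiplying each by 3 gives whole numbers: C 3.00, H 5.00
Empirical formula: C3H5
Empirical-formula mass = 41.07 g/mol; 82 ÷ 41.07 ≈ 2, so the molecular formula is C6H10.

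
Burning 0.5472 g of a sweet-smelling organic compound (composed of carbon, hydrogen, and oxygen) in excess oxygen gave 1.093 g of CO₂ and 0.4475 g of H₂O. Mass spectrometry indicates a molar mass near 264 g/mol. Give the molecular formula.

C12H24O6

mol C = 1.093 g CO₂ ÷ 44.009 g/mol = 0.024836 mol
mol H = 2 × 0.4475 g H₂O ÷ 18.015 g/mol = 0.049681 mol
mass O = 0.5472 − (0.29830 + 0.050078) = 0.19882 g → mol O = 0.19882 ÷ 15.999 = 0.012427 mol
Divide by the smallest (0.012427 mol): C 1.999, H 3.998, O 1.000
Empirical formula: C2H4O
Empirical-formula mass = 44.05 g/mol; 264 ÷ 44.05 ≈ 6, so the molecular formula is C12H24O6.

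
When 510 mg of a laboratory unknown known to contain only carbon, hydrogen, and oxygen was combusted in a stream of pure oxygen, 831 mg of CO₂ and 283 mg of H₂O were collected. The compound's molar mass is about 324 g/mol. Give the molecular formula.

mol C = 0.831 g CO₂ ÷ 44.009 g/mol = 0.01888 mol
mol H = 2 × 0.283 g H₂O ÷ 18.015 g/mol = 0.03142 mol
mass O = 0.510 − (0.2268 + 0.03167) = 0.2515 g → mol O = 0.2515 ÷ 15.999 = 0.01572 mol
Divide by the smallest (0.01572 mol): C 1.201, H 1.998, O 1.000
Multiplying each by 5 gives whole numbers: C 6.01, H 9.99, O 5.00
Empirical formula: C6H10O5
Empirical-formula mass = 162.14 g/mol; 324 ÷ 162.14 ≈ 2, so the molecular formula is C12H20O10.

C12H20O10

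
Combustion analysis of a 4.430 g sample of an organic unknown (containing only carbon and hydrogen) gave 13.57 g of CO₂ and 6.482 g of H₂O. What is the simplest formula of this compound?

mol C = 13.57 g CO₂ ÷ 44.009 g/mol = 0.30835 mol
mol H = 2 × 6.482 g H₂O ÷ 18.015 g/mol = 0.71962 mol
Divide by the smallest (0.30835 mol): C 1.000, H 2.334
Multiplying each by 3 gives whole numbers: C 3.00, H 7.00

C3H7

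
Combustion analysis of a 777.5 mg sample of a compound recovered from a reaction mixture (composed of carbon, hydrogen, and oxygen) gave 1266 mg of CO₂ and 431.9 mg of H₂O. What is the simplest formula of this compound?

mol C = 1.266 g CO₂ ÷ 44.009 g/mol = 0.028767 mol
mol H = 2 × 0.4319 g H₂O ÷ 18.015 g/mol = 0.047949 mol
mass O = 0.7775 − (0.34552 + 0.048333) = 0.38365 g → mol O = 0.38365 ÷ 15.999 = 0.023980 mol
Divide by the smallest (0.023980 mol): C 1.200, H 2.000, O 1.000
Multiplying each by 5 gives whole numbers: C 6.00, H 10.00, O 5.00

C6H10O5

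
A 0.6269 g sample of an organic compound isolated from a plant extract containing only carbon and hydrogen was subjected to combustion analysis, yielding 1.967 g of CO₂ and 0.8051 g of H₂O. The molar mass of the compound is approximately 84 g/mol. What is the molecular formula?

mol C = 1.967 g CO₂ ÷ 44.009 g/mol = 0.044695 mol
mol H = 2 × 0.8051 g H₂O ÷ 18.015 g/mol = 0.089381 mol
Divide by the smallest (0.044695 mol): C 1.000, H 2.000
Empirical formula: CH2
Empirical-formula mass = 14.03 g/mol; 84 ÷ 14.03 ≈ 6, so the molecular formula is C6H12.

C6H12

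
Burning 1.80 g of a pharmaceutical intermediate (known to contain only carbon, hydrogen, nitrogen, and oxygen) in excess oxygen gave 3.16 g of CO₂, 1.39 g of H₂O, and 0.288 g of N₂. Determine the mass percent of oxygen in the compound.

mol C = 3.16 g CO₂ ÷ 44.009 g/mol = 0.07180 mol
mol H = 2 × 1.39 g H₂O ÷ 18.015 g/mol = 0.1543 mol
mol N = 2 × 0.288 g N₂ ÷ 28.014 g/mol = 0.02056 mol
mass O = 1.80 − (0.8624 + 0.1556 + 0.2880) = 0.4940 g → mol O = 0.4940 ÷ 15.999 = 0.03088 mol
mass % O = 0.4940 g ÷ 1.80 g × 100%

27.4%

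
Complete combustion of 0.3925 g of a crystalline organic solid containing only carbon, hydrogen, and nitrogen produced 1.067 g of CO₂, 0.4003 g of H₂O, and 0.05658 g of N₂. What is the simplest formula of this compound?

C6H11N

mol C = 1.067 g CO₂ ÷ 44.009 g/mol = 0.024245 mol
mol H = 2 × 0.4003 g H₂O ÷ 18.015 g/mol = 0.044441 mol
mol N = 2 × 0.05658 g N₂ ÷ 28.014 g/mol = 0.0040394 mol
Divide by the smallest (0.0040394 mol): C 6.002, H 11.002, N 1.000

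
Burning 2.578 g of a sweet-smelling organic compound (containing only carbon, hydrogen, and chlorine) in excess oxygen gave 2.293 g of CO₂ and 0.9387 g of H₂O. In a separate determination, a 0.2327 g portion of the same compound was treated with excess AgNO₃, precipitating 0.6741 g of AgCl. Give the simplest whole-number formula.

mol C = 2.293 g CO₂ ÷ 44.009 g/mol = 0.052103 mol
mol H = 2 × 0.9387 g H₂O ÷ 18.015 g/mol = 0.10421 mol
From the AgCl data: mol Cl per gram of compound = (0.6741 ÷ 143.318) ÷ 0.2327 = 0.020213 mol/g, so in the 2.578 g combustion sample mol Cl = 0.052109 mol
Divide by the smallest (0.052103 mol): C 1.000, H 2.000, Cl 1.000

CH2Cl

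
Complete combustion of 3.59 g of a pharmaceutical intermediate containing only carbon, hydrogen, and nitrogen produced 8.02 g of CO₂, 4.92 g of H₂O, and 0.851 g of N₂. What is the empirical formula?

C3H9N

mol C = 8.02 g CO₂ ÷ 44.009 g/mol = 0.1822 mol
mol H = 2 × 4.92 g H₂O ÷ 18.015 g/mol = 0.5462 mol
mol N = 2 × 0.851 g N₂ ÷ 28.014 g/mol = 0.06076 mol
Divide by the smallest (0.06076 mol): C 2.999, H 8.990, N 1.000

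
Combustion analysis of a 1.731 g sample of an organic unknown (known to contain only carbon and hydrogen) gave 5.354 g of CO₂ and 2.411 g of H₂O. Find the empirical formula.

C5H11

mol C = 5.354 g CO₂ ÷ 44.009 g/mol = 0.12166 mol
mol H = 2 × 2.411 g H₂O ÷ 18.015 g/mol = 0.26767 mol
Divide by the smallest (0.12166 mol): C 1.000, H 2.200
Multiplying each by 5 gives whole numbers: C 5.00, H 11.00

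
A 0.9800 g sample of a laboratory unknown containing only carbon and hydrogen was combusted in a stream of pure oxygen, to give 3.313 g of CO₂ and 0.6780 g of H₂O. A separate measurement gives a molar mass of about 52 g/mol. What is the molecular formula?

C4H4

mol C = 3.313 g CO₂ ÷ 44.009 g/mol = 0.075280 mol
mol H = 2 × 0.6780 g H₂O ÷ 18.015 g/mol = 0.075271 mol
Divide by the smallest (0.075271 mol): C 1.000, H 1.000
Empirical formula: CH
Empirical-formula mass = 13.02 g/mol; 52 ÷ 13.02 ≈ 4, so the molecular formula is C4H4.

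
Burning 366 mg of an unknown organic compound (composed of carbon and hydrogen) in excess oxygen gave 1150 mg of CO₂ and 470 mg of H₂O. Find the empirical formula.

CH2

mol C = 1.15 g CO₂ ÷ 44.009 g/mol = 0.02613 mol
mol H = 2 × 0.470 g H₂O ÷ 18.015 g/mol = 0.05218 mol
Divide by the smallest (0.02613 mol): C 1.000, H 1.997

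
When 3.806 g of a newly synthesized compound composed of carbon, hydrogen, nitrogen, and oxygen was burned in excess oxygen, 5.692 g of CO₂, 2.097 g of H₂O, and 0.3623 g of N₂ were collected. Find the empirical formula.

mol C = 5.692 g CO₂ ÷ 44.009 g/mol = 0.12934 mol
mol H = 2 × 2.097 g H₂O ÷ 18.015 g/mol = 0.23281 mol
mol N = 2 × 0.3623 g N₂ ÷ 28.014 g/mol = 0.025866 mol
mass O = 3.806 − (1.5535 + 0.23467 + 0.36230) = 1.6556 g → mol O = 1.6556 ÷ 15.999 = 0.10348 mol
Divide by the smallest (0.025866 mol): C 5.000, H 9.001, N 1.000, O 4.001

C5H9NO4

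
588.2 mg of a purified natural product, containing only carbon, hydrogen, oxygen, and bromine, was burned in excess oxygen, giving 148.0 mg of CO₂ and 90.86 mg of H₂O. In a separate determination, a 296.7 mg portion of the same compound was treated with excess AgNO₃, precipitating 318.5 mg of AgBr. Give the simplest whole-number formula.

CH3BrO5

mol C = 0.1480 g CO₂ ÷ 44.009 g/mol = 0.0033629 mol
mol H = 2 × 0.09086 g H₂O ÷ 18.015 g/mol = 0.010087 mol
From the AgBr data: mol Br per gram of compound = (0.3185 ÷ 187.772) ÷ 0.2967 = 0.0057169 mol/g, so in the 0.5882 g combustion sample mol Br = 0.0033627 mol
mass O = 0.5882 − (0.040392 + 0.010168 + 0.26869) = 0.26895 g → mol O = 0.26895 ÷ 15.999 = 0.016810 mol
Divide by the smallest (0.0033627 mol): C 1.000, H 3.000, Br 1.000, O 4.999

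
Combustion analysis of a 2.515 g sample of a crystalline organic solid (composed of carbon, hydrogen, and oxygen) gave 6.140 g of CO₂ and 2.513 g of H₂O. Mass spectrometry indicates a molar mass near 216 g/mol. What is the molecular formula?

mol C = 6.140 g CO₂ ÷ 44.009 g/mol = 0.13952 mol
mol H = 2 × 2.513 g H₂O ÷ 18.015 g/mol = 0.27899 mol
mass O = 2.515 − (1.6757 + 0.28122) = 0.55804 g → mol O = 0.55804 ÷ 15.999 = 0.034880 mol
Divide by the smallest (0.034880 mol): C 4.000, H 7.999, O 1.000
Empirical formula: C4H8O
Empirical-formula mass = 72.11 g/mol; 216 ÷ 72.11 ≈ 3, so the molecular formula is C12H24O3.

C12H24O3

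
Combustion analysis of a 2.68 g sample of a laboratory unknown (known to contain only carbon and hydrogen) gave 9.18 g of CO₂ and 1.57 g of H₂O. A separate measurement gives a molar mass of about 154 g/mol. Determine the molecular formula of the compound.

mol C = 9.18 g CO₂ ÷ 44.009 g/mol = 0.2086 mol
mol H = 2 × 1.57 g H₂O ÷ 18.015 g/mol = 0.1743 mol
Divide by the smallest (0.1743 mol): C 1.197, H 1.000
Multiplying each by 5 gives whole numbers: C 5.98, H 5.00
Empirical formula: C6H5
Empirical-formula mass = 77.11 g/mol; 154 ÷ 77.11 ≈ 2, so the molecular formula is C12H10.

C12H10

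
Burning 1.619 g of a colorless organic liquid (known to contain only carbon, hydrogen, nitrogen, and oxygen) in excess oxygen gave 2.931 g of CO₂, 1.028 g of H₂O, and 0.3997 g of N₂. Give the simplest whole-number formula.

mol C = 2.931 g CO₂ ÷ 44.009 g/mol = 0.066600 mol
mol H = 2 × 1.028 g H₂O ÷ 18.015 g/mol = 0.11413 mol
mol N = 2 × 0.3997 g N₂ ÷ 28.014 g/mol = 0.028536 mol
mass O = 1.619 − (0.79993 + 0.11504 + 0.39970) = 0.30433 g → mol O = 0.30433 ÷ 15.999 = 0.019022 mol
Divide by the smallest (0.019022 mol): C 3.501, H 6.000, N 1.500, O 1.000
Multiplying each by 2 gives whole numbers: C 7.00, H 12.00, N 3.00, O 2.00

C7H12N3O2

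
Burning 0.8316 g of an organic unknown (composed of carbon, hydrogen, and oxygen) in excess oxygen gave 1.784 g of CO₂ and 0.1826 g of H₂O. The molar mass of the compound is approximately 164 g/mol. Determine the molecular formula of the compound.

mol C = 1.784 g CO₂ ÷ 44.009 g/mol = 0.040537 mol
mol H = 2 × 0.1826 g H₂O ÷ 18.015 g/mol = 0.020272 mol
mass O = 0.8316 − (0.48689 + 0.020434) = 0.32427 g → mol O = 0.32427 ÷ 15.999 = 0.020268 mol
Divide by the smallest (0.020268 mol): C 2.000, H 1.000, O 1.000
Empirical formula: C2HO
Empirical-formula mass = 41.03 g/mol; 164 ÷ 41.03 ≈ 4, so the molecular formula is C8H4O4.

C8H4O4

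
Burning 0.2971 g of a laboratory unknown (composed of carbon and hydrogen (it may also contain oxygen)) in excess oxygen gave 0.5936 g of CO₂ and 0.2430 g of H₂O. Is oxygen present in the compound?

yes

mol C = 0.5936 g CO₂ ÷ 44.009 g/mol = 0.013488 mol
mol H = 2 × 0.2430 g H₂O ÷ 18.015 g/mol = 0.026978 mol
C and H account for only 0.18920 g of the 0.2971 g sample; the remaining 0.10790 g must be oxygen.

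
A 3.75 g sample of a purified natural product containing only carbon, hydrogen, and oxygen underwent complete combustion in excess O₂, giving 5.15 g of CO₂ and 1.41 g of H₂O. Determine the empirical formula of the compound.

mol C = 5.15 g CO₂ ÷ 44.009 g/mol = 0.1170 mol
mol H = 2 × 1.41 g H₂O ÷ 18.015 g/mol = 0.1565 mol
mass O = 3.75 − (1.406 + 0.1578) = 2.187 g → mol O = 2.187 ÷ 15.999 = 0.1367 mol
Divide by the smallest (0.1170 mol): C 1.000, H 1.338, O 1.168
Multiplying each by 6 gives whole numbers: C 6.00, H 8.03, O 7.01

C6H8O7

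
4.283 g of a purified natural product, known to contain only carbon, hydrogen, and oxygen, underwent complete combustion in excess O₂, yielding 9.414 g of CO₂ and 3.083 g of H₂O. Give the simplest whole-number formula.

C5H8O2

mol C = 9.414 g CO₂ ÷ 44.009 g/mol = 0.21391 mol
mol H = 2 × 3.083 g H₂O ÷ 18.015 g/mol = 0.34227 mol
mass O = 4.283 − (2.5693 + 0.34501) = 1.3687 g → mol O = 1.3687 ÷ 15.999 = 0.085550 mol
Divide by the smallest (0.085550 mol): C 2.500, H 4.001, O 1.000
Multiplying each by 2 gives whole numbers: C 5.00, H 8.00, O 2.00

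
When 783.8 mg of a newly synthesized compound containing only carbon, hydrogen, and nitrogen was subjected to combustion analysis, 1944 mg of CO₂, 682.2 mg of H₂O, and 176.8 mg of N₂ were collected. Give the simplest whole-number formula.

mol C = 1.944 g CO₂ ÷ 44.009 g/mol = 0.044173 mol
mol H = 2 × 0.6822 g H₂O ÷ 18.015 g/mol = 0.075737 mol
mol N = 2 × 0.1768 g N₂ ÷ 28.014 g/mol = 0.012622 mol
Divide by the smallest (0.012622 mol): C 3.500, H 6.000, N 1.000
Multiplying each by 2 gives whole numbers: C 7.00, H 12.00, N 2.00

C7H12N2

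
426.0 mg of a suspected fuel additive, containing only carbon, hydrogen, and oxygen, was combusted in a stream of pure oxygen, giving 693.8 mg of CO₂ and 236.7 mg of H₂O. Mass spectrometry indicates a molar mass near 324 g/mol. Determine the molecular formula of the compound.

mol C = 0.6938 g CO₂ ÷ 44.009 g/mol = 0.015765 mol
mol H = 2 × 0.2367 g H₂O ÷ 18.015 g/mol = 0.026278 mol
mass O = 0.4260 − (0.18935 + 0.026488) = 0.21016 g → mol O = 0.21016 ÷ 15.999 = 0.013136 mol
Divide by the smallest (0.013136 mol): C 1.200, H 2.001, O 1.000
Multiplying each by 5 gives whole numbers: C 6.00, H 10.00, O 5.00
Empirical formula: C6H10O5
Empirical-formula mass = 162.14 g/mol; 324 ÷ 162.14 ≈ 2, so the molecular formula is C12H20O10.

C12H20O10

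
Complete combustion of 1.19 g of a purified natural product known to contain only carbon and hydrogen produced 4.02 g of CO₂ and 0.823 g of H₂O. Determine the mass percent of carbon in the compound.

mol C = 4.02 g CO₂ ÷ 44.009 g/mol = 0.09134 mol
mol H = 2 × 0.823 g H₂O ÷ 18.015 g/mol = 0.09137 mol
mass % C = 1.097 g ÷ 1.19 g × 100%

92.2%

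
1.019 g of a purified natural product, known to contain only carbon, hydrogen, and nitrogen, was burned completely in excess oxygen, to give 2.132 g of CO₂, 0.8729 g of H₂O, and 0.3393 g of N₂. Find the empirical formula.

C2H4N

mol C = 2.132 g CO₂ ÷ 44.009 g/mol = 0.048445 mol
mol H = 2 × 0.8729 g H₂O ÷ 18.015 g/mol = 0.096908 mol
mol N = 2 × 0.3393 g N₂ ÷ 28.014 g/mol = 0.024224 mol
Divide by the smallest (0.024224 mol): C 2.000, H 4.001, N 1.000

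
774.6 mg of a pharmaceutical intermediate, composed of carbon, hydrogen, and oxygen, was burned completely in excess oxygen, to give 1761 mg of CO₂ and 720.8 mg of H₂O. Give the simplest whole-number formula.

C3H6O

mol C = 1.761 g CO₂ ÷ 44.009 g/mol = 0.040015 mol
mol H = 2 × 0.7208 g H₂O ÷ 18.015 g/mol = 0.080022 mol
mass O = 0.7746 − (0.48061 + 0.080662) = 0.21332 g → mol O = 0.21332 ÷ 15.999 = 0.013334 mol
Divide by the smallest (0.013334 mol): C 3.001, H 6.002, O 1.000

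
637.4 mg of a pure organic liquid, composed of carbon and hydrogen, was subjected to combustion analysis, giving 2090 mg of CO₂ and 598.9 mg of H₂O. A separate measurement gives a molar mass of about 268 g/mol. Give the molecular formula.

C20H28

mol C = 2.090 g CO₂ ÷ 44.009 g/mol = 0.047490 mol
mol H = 2 × 0.5989 g H₂O ÷ 18.015 g/mol = 0.066489 mol
Divide by the smallest (0.047490 mol): C 1.000, H 1.400
Multiplying each by 5 gives whole numbers: C 5.00, H 7.00
Empirical formula: C5H7
Empirical-formula mass = 67.11 g/mol; 268 ÷ 67.11 ≈ 4, so the molecular formula is C20H28.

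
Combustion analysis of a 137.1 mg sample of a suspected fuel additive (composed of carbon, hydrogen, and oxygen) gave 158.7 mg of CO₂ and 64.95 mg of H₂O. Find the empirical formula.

mol C = 0.1587 g CO₂ ÷ 44.009 g/mol = 0.0036061 mol
mol H = 2 × 0.06495 g H₂O ÷ 18.015 g/mol = 0.0072107 mol
mass O = 0.1371 − (0.043313 + 0.0072683) = 0.086519 g → mol O = 0.086519 ÷ 15.999 = 0.0054078 mol
Divide by the smallest (0.0036061 mol): C 1.000, H 2.000, O 1.500
Multiplying each by 2 gives whole numbers: C 2.00, H 4.00, O 3.00

C2H4O3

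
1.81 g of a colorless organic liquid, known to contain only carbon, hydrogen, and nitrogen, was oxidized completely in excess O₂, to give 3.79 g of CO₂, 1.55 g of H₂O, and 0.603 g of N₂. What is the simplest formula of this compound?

C2H4N

mol C = 3.79 g CO₂ ÷ 44.009 g/mol = 0.08612 mol
mol H = 2 × 1.55 g H₂O ÷ 18.015 g/mol = 0.1721 mol
mol N = 2 × 0.603 g N₂ ÷ 28.014 g/mol = 0.04305 mol
Divide by the smallest (0.04305 mol): C 2.000, H 3.997, N 1.000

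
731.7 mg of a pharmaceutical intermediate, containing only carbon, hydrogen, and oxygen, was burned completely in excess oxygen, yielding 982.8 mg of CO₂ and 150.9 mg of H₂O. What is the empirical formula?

C4H3O5

mol C = 0.9828 g CO₂ ÷ 44.009 g/mol = 0.022332 mol
mol H = 2 × 0.1509 g H₂O ÷ 18.015 g/mol = 0.016753 mol
mass O = 0.7317 − (0.26823 + 0.016887) = 0.44659 g → mol O = 0.44659 ÷ 15.999 = 0.027913 mol
Divide by the smallest (0.016753 mol): C 1.333, H 1.000, O 1.666
Multiplying each by 3 gives whole numbers: C 4.00, H 3.00, O 5.00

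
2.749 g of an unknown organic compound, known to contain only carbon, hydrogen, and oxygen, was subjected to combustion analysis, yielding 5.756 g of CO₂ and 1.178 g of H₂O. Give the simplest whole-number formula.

C2H2O

mol C = 5.756 g CO₂ ÷ 44.009 g/mol = 0.13079 mol
mol H = 2 × 1.178 g H₂O ÷ 18.015 g/mol = 0.13078 mol
mass O = 2.749 − (1.5709 + 0.13183) = 1.0462 g → mol O = 1.0462 ÷ 15.999 = 0.065394 mol
Divide by the smallest (0.065394 mol): C 2.000, H 2.000, O 1.000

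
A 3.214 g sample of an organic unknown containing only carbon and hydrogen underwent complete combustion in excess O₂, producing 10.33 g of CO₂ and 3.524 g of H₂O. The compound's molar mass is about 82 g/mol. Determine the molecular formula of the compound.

C6H10

mol C = 10.33 g CO₂ ÷ 44.009 g/mol = 0.23472 mol
mol H = 2 × 3.524 g H₂O ÷ 18.015 g/mol = 0.39123 mol
Divide by the smallest (0.23472 mol): C 1.000, H 1.667
Multiplying each by 3 gives whole numbers: C 3.00, H 5.00
Empirical formula: C3H5
Empirical-formula mass = 41.07 g/mol; 82 ÷ 41.07 ≈ 2, so the molecular formula is C6H10.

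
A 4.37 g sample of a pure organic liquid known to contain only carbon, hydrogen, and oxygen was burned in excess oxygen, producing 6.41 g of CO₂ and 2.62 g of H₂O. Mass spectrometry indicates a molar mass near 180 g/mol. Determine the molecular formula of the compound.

mol C = 6.41 g CO₂ ÷ 44.009 g/mol = 0.1457 mol
mol H = 2 × 2.62 g H₂O ÷ 18.015 g/mol = 0.2909 mol
mass O = 4.37 − (1.749 + 0.2932) = 2.327 g → mol O = 2.327 ÷ 15.999 = 0.1455 mol
Divide by the smallest (0.1455 mol): C 1.001, H 2.000, O 1.000
Empirical formula: CH2O
Empirical-formula mass = 30.03 g/mol; 180 ÷ 30.03 ≈ 6, so the molecular formula is C6H12O6.

C6H12O6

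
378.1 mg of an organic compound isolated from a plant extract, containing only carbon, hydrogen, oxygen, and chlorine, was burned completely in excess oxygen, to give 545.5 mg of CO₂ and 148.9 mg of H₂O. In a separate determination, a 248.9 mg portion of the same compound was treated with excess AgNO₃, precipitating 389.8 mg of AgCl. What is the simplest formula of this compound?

C3H4ClO

mol C = 0.5455 g CO₂ ÷ 44.009 g/mol = 0.012395 mol
mol H = 2 × 0.1489 g H₂O ÷ 18.015 g/mol = 0.016531 mol
From the AgCl data: mol Cl per gram of compound = (0.3898 ÷ 143.318) ÷ 0.2489 = 0.010927 mol/g, so in the 0.3781 g combustion sample mol Cl = 0.0041316 mol
mass O = 0.3781 − (0.14888 + 0.016663 + 0.14647) = 0.066092 g → mol O = 0.066092 ÷ 15.999 = 0.0041310 mol
Divide by the smallest (0.0041310 mol): C 3.001, H 4.002, Cl 1.000, O 1.000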